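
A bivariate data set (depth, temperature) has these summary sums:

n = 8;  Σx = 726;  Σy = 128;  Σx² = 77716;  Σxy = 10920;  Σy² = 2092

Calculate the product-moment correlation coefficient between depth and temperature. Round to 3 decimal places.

Sxx = Σx² − (Σx)²/n = 77716 − 65884.5 = 11831.5
Sxy = Σxy − (Σx)(Σy)/n = 10920 − 11616 = -696
Syy = Σy² − (Σy)²/n = 2092 − 2048 = 44
r = Sxy/√(Sxx·Syy) = -696/√(520586) = -696/721.516459 = -0.964635

-0.965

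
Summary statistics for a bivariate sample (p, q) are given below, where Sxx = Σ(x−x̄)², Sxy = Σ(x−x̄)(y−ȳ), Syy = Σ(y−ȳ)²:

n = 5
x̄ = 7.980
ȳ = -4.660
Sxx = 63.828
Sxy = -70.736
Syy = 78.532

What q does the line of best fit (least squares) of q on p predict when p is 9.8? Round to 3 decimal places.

-6.677

b = Sxy/Sxx = -70.736/63.828 = -1.108228
a = ȳ − b·x̄ = -4.66 − (-1.108228)·7.98 = 4.183662
ŷ(9.8) = a + b·9.8 = 4.183662 + (-1.108228)·9.8 = -6.676976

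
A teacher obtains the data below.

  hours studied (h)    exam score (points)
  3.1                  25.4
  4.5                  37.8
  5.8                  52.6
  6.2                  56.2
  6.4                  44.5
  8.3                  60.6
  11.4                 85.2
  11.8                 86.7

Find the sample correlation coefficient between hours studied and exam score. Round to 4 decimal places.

n = 8, Σx = 57.5, Σy = 449, Σxy = 3684.48, Σx² = 480.99, Σy² = 28427.74
Sxx = Σx² − (Σx)²/n = 480.99 − 413.28125 = 67.70875
Sxy = Σxy − (Σx)(Σy)/n = 3684.48 − 3227.1875 = 457.2925
Syy = Σy² − (Σy)²/n = 28427.74 − 25200.125 = 3227.615
r = Sxy/√(Sxx·Syy) = 457.2925/√(218537.777131) = 457.2925/467.480243 = 0.978207

0.9782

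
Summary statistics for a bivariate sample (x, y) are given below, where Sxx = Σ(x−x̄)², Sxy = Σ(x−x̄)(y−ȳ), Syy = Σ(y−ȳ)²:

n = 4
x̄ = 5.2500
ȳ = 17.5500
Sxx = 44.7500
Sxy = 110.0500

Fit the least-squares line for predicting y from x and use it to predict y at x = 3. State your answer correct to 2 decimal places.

12.02

b = Sxy/Sxx = 110.05/44.75 = 2.459218
a = ȳ − b·x̄ = 17.55 − 2.459218·5.25 = 4.639106
ŷ(3) = a + b·3 = 4.639106 + 2.459218·3 = 12.016760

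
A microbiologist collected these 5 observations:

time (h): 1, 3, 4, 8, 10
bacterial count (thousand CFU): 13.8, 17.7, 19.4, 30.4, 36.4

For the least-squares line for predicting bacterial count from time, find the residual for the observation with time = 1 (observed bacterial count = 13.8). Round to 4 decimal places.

0.9639

n = 5, Σx = 26, Σy = 117.7, Σxy = 751.7, Σx² = 190
Sxx = Σx² − (Σx)²/n = 190 − 135.2 = 54.8
Sxy = Σxy − (Σx)(Σy)/n = 751.7 − 612.04 = 139.66
b = Sxy/Sxx = 139.66/54.8 = 2.548540
a = ȳ − b·x̄ = 23.54 − 2.548540·5.2 = 10.287591
ŷ(1) = 10.287591 + 2.548540·1 = 12.836131
residual = y − ŷ = 13.8 − 12.836131 = 0.963869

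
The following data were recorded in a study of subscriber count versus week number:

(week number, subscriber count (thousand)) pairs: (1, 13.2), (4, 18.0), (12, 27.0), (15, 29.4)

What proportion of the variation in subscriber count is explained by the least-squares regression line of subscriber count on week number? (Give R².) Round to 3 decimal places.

n = 4, Σx = 32, Σy = 87.6, Σxy = 850.2, Σx² = 386, Σy² = 2091.6
Sxx = Σx² − (Σx)²/n = 386 − 256 = 130
Sxy = Σxy − (Σx)(Σy)/n = 850.2 − 700.8 = 149.4
Syy = Σy² − (Σy)²/n = 2091.6 − 1918.44 = 173.16
R² = Sxy²/(Sxx·Syy) = (149.4)²/(130·173.16) = 0.991540

0.992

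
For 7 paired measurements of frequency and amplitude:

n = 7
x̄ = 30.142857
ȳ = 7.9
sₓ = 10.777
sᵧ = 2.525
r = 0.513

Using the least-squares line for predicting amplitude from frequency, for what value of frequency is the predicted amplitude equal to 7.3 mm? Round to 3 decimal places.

25.151

b = r · sᵧ/sₓ = 0.513 · 2.525/10.777 = 0.120193
a = ȳ − b·x̄ = 7.9 − 0.120193·30.142857 = 4.277025
Set a + b·x = 7.3: x = (7.3 − 4.277025) / 0.120193 = 25.150905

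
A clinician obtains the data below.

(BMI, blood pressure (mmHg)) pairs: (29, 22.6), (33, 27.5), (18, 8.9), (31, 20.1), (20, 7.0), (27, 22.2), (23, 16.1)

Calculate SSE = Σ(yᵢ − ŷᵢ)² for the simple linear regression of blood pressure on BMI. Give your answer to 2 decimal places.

n = 7, Σx = 181, Σy = 124.4, Σxy = 3455.9, Σx² = 4873, Σy² = 2551.28
Sxx = Σx² − (Σx)²/n = 4873 − 4680.142857 = 192.857143
Sxy = Σxy − (Σx)(Σy)/n = 3455.9 − 3216.628571 = 239.271429
Syy = Σy² − (Σy)²/n = 2551.28 − 2210.765714 = 340.514286
b = Sxy/Sxx = 239.271429/192.857143 = 1.240667
SSE = Syy − b·Sxy = 340.514286 − 1.240667·239.271429 = 43.6582

43.66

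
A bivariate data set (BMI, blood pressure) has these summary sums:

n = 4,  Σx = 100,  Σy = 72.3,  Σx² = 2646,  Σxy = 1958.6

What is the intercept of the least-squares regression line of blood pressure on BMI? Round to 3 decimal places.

-7.798

Sxx = Σx² − (Σx)²/n = 2646 − 2500 = 146
Sxy = Σxy − (Σx)(Σy)/n = 1958.6 − 1807.5 = 151.1
b = Sxy/Sxx = 151.1/146 = 1.034932
a = ȳ − b·x̄ = 18.075 − 1.034932·25 = -7.798288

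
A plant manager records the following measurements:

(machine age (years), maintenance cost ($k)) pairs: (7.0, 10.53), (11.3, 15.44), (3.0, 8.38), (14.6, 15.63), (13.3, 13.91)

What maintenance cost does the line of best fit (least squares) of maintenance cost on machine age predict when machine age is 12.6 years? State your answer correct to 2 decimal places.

14.52

n = 5, Σx = 49.2, Σy = 63.89, Σxy = 686.523, Σx² = 575.74
Sxx = Σx² − (Σx)²/n = 575.74 − 484.128 = 91.612
Sxy = Σxy − (Σx)(Σy)/n = 686.523 − 628.6776 = 57.8454
b = Sxy/Sxx = 57.8454/91.612 = 0.631417
a = ȳ − b·x̄ = 12.778 − 0.631417·9.84 = 6.564854
ŷ(12.6) = a + b·12.6 = 6.564854 + 0.631417·12.6 = 14.520712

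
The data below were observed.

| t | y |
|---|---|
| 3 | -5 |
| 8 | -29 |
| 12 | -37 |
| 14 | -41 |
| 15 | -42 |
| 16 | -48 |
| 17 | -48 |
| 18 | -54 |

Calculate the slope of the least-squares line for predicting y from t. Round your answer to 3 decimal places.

-2.969

n = 8, Σx = 103, Σy = -304, Σxy = -4451, Σx² = 1507
Sxx = Σx² − (Σx)²/n = 1507 − 1326.125 = 180.875
Sxy = Σxy − (Σx)(Σy)/n = -4451 − (-3914) = -537
b = Sxy/Sxx = -537/180.875 = -2.968901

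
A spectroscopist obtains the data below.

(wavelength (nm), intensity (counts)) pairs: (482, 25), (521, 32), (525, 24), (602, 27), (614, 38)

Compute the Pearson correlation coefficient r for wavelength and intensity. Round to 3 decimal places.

0.594

n = 5, Σx = 2744, Σy = 146, Σxy = 80908, Σx² = 1518790, Σy² = 4398
Sxx = Σx² − (Σx)²/n = 1518790 − 1505907.2 = 12882.8
Sxy = Σxy − (Σx)(Σy)/n = 80908 − 80124.8 = 783.2
Syy = Σy² − (Σy)²/n = 4398 − 4263.2 = 134.8
r = Sxy/√(Sxx·Syy) = 783.2/√(1736601.44) = 783.2/1317.801745 = 0.594323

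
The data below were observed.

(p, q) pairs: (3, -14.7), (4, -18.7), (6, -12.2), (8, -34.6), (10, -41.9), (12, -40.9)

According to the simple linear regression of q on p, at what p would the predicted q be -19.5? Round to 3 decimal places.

n = 6, Σx = 43, Σy = -163, Σxy = -1378.7, Σx² = 369
Sxx = Σx² − (Σx)²/n = 369 − 308.166667 = 60.833333
Sxy = Σxy − (Σx)(Σy)/n = -1378.7 − (-1168.166667) = -210.533333
b = Sxy/Sxx = -210.533333/60.833333 = -3.460822
a = ȳ − b·x̄ = -27.166667 − (-3.460822)·7.166667 = -2.364110
Set a + b·x = -19.5: x = (-19.5 − (-2.364110)) / (-3.460822) = 4.951393

4.951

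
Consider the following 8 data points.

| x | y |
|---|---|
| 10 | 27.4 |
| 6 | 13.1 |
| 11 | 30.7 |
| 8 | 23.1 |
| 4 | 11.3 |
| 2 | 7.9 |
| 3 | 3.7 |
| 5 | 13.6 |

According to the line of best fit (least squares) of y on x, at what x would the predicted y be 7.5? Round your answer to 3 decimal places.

n = 8, Σx = 49, Σy = 130.8, Σxy = 1015.2, Σx² = 375
Sxx = Σx² − (Σx)²/n = 375 − 300.125 = 74.875
Sxy = Σxy − (Σx)(Σy)/n = 1015.2 − 801.15 = 214.05
b = Sxy/Sxx = 214.05/74.875 = 2.858765
a = ȳ − b·x̄ = 16.35 − 2.858765·6.125 = -1.159933
Set a + b·x = 7.5: x = (7.5 − (-1.159933)) / 2.858765 = 3.029257

3.029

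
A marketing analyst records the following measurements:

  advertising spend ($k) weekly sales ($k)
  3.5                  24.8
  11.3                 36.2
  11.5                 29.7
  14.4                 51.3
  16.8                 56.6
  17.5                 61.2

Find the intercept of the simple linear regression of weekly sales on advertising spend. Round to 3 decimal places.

9.737

n = 6, Σx = 75, Σy = 259.8, Σxy = 3598.01, Σx² = 1068.04
Sxx = Σx² − (Σx)²/n = 1068.04 − 937.5 = 130.54
Sxy = Σxy − (Σx)(Σy)/n = 3598.01 − 3247.5 = 350.51
b = Sxy/Sxx = 350.51/130.54 = 2.685077
a = ȳ − b·x̄ = 43.3 − 2.685077·12.5 = 9.736533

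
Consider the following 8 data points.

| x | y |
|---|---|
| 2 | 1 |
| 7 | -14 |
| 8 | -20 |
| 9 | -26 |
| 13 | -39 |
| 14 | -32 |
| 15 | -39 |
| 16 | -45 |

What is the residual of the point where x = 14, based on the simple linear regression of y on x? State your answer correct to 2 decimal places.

5.62

n = 8, Σx = 84, Σy = -214, Σxy = -2750, Σx² = 1044
Sxx = Σx² − (Σx)²/n = 1044 − 882 = 162
Sxy = Σxy − (Σx)(Σy)/n = -2750 − (-2247) = -503
b = Sxy/Sxx = -503/162 = -3.104938
a = ȳ − b·x̄ = -26.75 − (-3.104938)·10.5 = 5.851852
ŷ(14) = 5.851852 + (-3.104938)·14 = -37.617284
residual = y − ŷ = -32 − (-37.617284) = 5.617284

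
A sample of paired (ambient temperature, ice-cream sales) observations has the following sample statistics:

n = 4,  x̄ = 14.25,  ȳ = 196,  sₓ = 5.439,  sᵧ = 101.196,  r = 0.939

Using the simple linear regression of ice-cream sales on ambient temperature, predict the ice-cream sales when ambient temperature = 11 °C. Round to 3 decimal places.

139.220

b = r · sᵧ/sₓ = 0.939 · 101.196/5.439 = 17.470683
a = ȳ − b·x̄ = 196 − 17.470683·14.25 = -52.957231
ŷ(11) = a + b·11 = -52.957231 + 17.470683·11 = 139.220281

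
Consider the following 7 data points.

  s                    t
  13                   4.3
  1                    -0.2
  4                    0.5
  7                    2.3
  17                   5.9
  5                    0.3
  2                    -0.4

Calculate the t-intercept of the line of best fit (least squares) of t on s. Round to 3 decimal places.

n = 7, Σx = 49, Σy = 12.7, Σxy = 174.8, Σx² = 553
Sxx = Σx² − (Σx)²/n = 553 − 343 = 210
Sxy = Σxy − (Σx)(Σy)/n = 174.8 − 88.9 = 85.9
b = Sxy/Sxx = 85.9/210 = 0.409048
a = ȳ − b·x̄ = 1.814286 − 0.409048·7 = -1.049048

-1.049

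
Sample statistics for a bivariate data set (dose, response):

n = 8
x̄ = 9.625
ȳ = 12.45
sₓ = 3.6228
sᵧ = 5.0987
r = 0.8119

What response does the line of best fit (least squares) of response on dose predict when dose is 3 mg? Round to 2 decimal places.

b = r · sᵧ/sₓ = 0.8119 · 5.0987/3.6228 = 1.142662
a = ȳ − b·x̄ = 12.45 − 1.142662·9.625 = 1.451882
ŷ(3) = a + b·3 = 1.451882 + 1.142662·3 = 4.879867

4.88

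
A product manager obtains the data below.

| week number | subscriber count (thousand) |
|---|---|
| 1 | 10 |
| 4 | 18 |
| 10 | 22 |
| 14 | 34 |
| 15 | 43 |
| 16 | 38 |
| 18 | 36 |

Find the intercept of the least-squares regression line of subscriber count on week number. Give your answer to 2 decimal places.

n = 7, Σx = 78, Σy = 201, Σxy = 2679, Σx² = 1118
Sxx = Σx² − (Σx)²/n = 1118 − 869.142857 = 248.857143
Sxy = Σxy − (Σx)(Σy)/n = 2679 − 2239.714286 = 439.285714
b = Sxy/Sxx = 439.285714/248.857143 = 1.765212
a = ȳ − b·x̄ = 28.714286 − 1.765212·11.142857 = 9.044776

9.04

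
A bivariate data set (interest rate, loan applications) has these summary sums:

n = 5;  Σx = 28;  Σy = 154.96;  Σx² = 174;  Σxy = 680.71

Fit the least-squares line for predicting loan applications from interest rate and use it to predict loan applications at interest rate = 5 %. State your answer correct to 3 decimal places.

Sxx = Σx² − (Σx)²/n = 174 − 156.8 = 17.2
Sxy = Σxy − (Σx)(Σy)/n = 680.71 − 867.776 = -187.066
b = Sxy/Sxx = -187.066/17.2 = -10.875930
a = ȳ − b·x̄ = 30.992 − (-10.875930)·5.6 = 91.897209
ŷ(5) = a + b·5 = 91.897209 + (-10.875930)·5 = 37.517558

37.518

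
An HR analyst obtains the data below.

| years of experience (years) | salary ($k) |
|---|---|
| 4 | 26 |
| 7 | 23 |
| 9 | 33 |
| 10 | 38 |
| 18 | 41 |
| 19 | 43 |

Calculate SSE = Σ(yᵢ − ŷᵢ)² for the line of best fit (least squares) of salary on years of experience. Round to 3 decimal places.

n = 6, Σx = 67, Σy = 204, Σxy = 2497, Σx² = 931, Σy² = 7268
Sxx = Σx² − (Σx)²/n = 931 − 748.166667 = 182.833333
Sxy = Σxy − (Σx)(Σy)/n = 2497 − 2278 = 219
Syy = Σy² − (Σy)²/n = 7268 − 6936 = 332
b = Sxy/Sxx = 219/182.833333 = 1.197812
SSE = Syy − b·Sxy = 332 − 1.197812·219 = 69.679125

69.679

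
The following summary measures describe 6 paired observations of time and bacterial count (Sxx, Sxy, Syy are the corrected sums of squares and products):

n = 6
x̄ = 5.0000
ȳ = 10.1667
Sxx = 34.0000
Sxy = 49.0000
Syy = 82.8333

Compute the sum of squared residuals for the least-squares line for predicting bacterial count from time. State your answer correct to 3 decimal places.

b = Sxy/Sxx = 49/34 = 1.441176
SSE = Syy − b·Sxy = 82.8333 − 1.441176·49 = 12.215653

12.216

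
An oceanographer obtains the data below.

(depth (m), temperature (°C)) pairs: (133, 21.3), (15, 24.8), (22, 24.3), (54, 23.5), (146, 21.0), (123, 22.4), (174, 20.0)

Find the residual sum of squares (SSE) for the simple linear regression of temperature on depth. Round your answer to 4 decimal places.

0.6547

n = 7, Σx = 667, Σy = 157.3, Σxy = 14309.7, Σx² = 88035, Σy² = 3554.23
Sxx = Σx² − (Σx)²/n = 88035 − 63555.571429 = 24479.428571
Sxy = Σxy − (Σx)(Σy)/n = 14309.7 − 14988.442857 = -678.742857
Syy = Σy² − (Σy)²/n = 3554.23 − 3534.755714 = 19.474286
b = Sxy/Sxx = -678.742857/24479.428571 = -0.027727
SSE = Syy − b·Sxy = 19.474286 − (-0.027727)·(-678.742857) = 0.654734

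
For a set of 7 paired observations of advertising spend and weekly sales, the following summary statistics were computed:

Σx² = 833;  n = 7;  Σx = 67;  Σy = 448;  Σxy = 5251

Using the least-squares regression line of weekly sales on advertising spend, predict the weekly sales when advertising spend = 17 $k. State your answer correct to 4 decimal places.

Sxx = Σx² − (Σx)²/n = 833 − 641.285714 = 191.714286
Sxy = Σxy − (Σx)(Σy)/n = 5251 − 4288 = 963
b = Sxy/Sxx = 963/191.714286 = 5.023100
a = ȳ − b·x̄ = 64 − 5.023100·9.571429 = 15.921759
ŷ(17) = a + b·17 = 15.921759 + 5.023100·17 = 101.314456

101.3145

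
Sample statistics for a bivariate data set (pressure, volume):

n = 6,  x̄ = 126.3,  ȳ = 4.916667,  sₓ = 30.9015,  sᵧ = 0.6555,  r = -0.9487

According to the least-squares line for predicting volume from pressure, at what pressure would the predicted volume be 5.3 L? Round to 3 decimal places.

107.252

b = r · sᵧ/sₓ = -0.9487 · 0.6555/30.9015 = -0.020124
a = ȳ − b·x̄ = 4.916667 − (-0.020124)·126.3 = 7.458373
Set a + b·x = 5.3: x = (5.3 − 7.458373) / (-0.020124) = 107.251790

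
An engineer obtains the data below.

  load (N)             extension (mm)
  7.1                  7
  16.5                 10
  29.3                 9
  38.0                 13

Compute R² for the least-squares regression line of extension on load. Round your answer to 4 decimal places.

n = 4, Σx = 90.9, Σy = 39, Σxy = 972.4, Σx² = 2625.15, Σy² = 399
Sxx = Σx² − (Σx)²/n = 2625.15 − 2065.7025 = 559.4475
Sxy = Σxy − (Σx)(Σy)/n = 972.4 − 886.275 = 86.125
Syy = Σy² − (Σy)²/n = 399 − 380.25 = 18.75
R² = Sxy²/(Sxx·Syy) = (86.125)²/(559.4475·18.75) = 0.707128

0.7071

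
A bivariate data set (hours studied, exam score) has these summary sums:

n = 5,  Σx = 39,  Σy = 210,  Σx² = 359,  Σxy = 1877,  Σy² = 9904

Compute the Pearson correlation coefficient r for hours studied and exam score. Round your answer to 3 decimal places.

0.981

Sxx = Σx² − (Σx)²/n = 359 − 304.2 = 54.8
Sxy = Σxy − (Σx)(Σy)/n = 1877 − 1638 = 239
Syy = Σy² − (Σy)²/n = 9904 − 8820 = 1084
r = Sxy/√(Sxx·Syy) = 239/√(59403.2) = 239/243.727717 = 0.980602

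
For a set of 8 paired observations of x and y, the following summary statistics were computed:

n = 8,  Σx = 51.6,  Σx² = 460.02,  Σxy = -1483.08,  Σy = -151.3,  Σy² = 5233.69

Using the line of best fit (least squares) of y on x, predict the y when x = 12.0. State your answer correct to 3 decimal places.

-41.042

Sxx = Σx² − (Σx)²/n = 460.02 − 332.82 = 127.2
Sxy = Σxy − (Σx)(Σy)/n = -1483.08 − (-975.885) = -507.195
b = Sxy/Sxx = -507.195/127.2 = -3.987382
a = ȳ − b·x̄ = -18.9125 − (-3.987382)·6.45 = 6.806114
ŷ(12.0) = a + b·12.0 = 6.806114 + (-3.987382)·12 = -41.042471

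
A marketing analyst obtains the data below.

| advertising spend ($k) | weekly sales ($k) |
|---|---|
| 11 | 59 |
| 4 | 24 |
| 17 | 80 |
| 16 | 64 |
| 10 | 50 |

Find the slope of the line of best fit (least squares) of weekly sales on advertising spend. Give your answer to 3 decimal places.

3.808

n = 5, Σx = 58, Σy = 277, Σxy = 3629, Σx² = 782
Sxx = Σx² − (Σx)²/n = 782 − 672.8 = 109.2
Sxy = Σxy − (Σx)(Σy)/n = 3629 − 3213.2 = 415.8
b = Sxy/Sxx = 415.8/109.2 = 3.807692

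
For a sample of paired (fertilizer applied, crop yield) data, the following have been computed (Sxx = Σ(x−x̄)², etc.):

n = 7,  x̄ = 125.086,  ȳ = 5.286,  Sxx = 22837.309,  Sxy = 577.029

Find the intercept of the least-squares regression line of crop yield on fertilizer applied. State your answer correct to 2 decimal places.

b = Sxy/Sxx = 577.029/22837.309 = 0.025267
a = ȳ − b·x̄ = 5.286 − 0.025267·125.086 = 2.125459

2.13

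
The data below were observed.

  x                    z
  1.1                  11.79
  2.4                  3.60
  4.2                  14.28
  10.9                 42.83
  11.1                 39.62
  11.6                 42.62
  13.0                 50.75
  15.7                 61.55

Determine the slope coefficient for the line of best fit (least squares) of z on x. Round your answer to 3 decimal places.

3.781

n = 8, Σx = 70, Σy = 267.04, Σxy = 3108.691, Σx² = 816.68
Sxx = Σx² − (Σx)²/n = 816.68 − 612.5 = 204.18
Sxy = Σxy − (Σx)(Σy)/n = 3108.691 − 2336.6 = 772.091
b = Sxy/Sxx = 772.091/204.18 = 3.781423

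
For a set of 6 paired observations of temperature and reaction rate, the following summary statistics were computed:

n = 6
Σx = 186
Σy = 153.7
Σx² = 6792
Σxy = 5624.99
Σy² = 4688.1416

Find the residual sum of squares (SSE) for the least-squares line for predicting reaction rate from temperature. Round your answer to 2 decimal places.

29.52

Sxx = Σx² − (Σx)²/n = 6792 − 5766 = 1026
Sxy = Σxy − (Σx)(Σy)/n = 5624.99 − 4764.7 = 860.29
Syy = Σy² − (Σy)²/n = 4688.1416 − 3937.281667 = 750.859933
b = Sxy/Sxx = 860.29/1026 = 0.838489
SSE = Syy − b·Sxy = 750.859933 − 0.838489·860.29 = 29.515992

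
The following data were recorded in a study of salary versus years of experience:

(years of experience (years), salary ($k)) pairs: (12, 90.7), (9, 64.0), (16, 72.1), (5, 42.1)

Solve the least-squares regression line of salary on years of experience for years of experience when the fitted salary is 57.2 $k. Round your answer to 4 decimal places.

7.3221

n = 4, Σx = 42, Σy = 268.9, Σxy = 3028.5, Σx² = 506
Sxx = Σx² − (Σx)²/n = 506 − 441 = 65
Sxy = Σxy − (Σx)(Σy)/n = 3028.5 − 2823.45 = 205.05
b = Sxy/Sxx = 205.05/65 = 3.154615
a = ȳ − b·x̄ = 67.225 − 3.154615·10.5 = 34.101538
Set a + b·x = 57.2: x = (57.2 − 34.101538) / 3.154615 = 7.322117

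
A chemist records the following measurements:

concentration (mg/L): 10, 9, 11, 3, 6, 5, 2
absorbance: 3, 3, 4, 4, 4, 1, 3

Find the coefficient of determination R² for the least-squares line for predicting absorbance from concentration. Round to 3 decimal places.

0.023

n = 7, Σx = 46, Σy = 22, Σxy = 148, Σx² = 376, Σy² = 76
Sxx = Σx² − (Σx)²/n = 376 − 302.285714 = 73.714286
Sxy = Σxy − (Σx)(Σy)/n = 148 − 144.571429 = 3.428571
Syy = Σy² − (Σy)²/n = 76 − 69.142857 = 6.857143
R² = Sxy²/(Sxx·Syy) = (3.428571)²/(73.714286·6.857143) = 0.023256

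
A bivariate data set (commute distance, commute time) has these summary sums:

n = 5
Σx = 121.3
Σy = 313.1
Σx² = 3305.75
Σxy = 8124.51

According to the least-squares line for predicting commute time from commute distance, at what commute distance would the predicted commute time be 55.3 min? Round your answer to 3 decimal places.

Sxx = Σx² − (Σx)²/n = 3305.75 − 2942.738 = 363.012
Sxy = Σxy − (Σx)(Σy)/n = 8124.51 − 7595.806 = 528.704
b = Sxy/Sxx = 528.704/363.012 = 1.456437
a = ȳ − b·x̄ = 62.62 − 1.456437·24.26 = 27.286846
Set a + b·x = 55.3: x = (55.3 − 27.286846) / 1.456437 = 19.234035

19.234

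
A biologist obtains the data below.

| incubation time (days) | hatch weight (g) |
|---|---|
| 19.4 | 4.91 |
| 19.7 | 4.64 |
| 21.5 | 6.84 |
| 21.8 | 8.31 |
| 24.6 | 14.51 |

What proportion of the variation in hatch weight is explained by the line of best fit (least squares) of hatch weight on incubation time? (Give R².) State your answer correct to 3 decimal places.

n = 5, Σx = 107, Σy = 39.21, Σxy = 871.826, Σx² = 2307.1, Σy² = 372.0195
Sxx = Σx² − (Σx)²/n = 2307.1 − 2289.8 = 17.3
Sxy = Σxy − (Σx)(Σy)/n = 871.826 − 839.094 = 32.732
Syy = Σy² − (Σy)²/n = 372.0195 − 307.48482 = 64.53468
R² = Sxy²/(Sxx·Syy) = (32.732)²/(17.3·64.53468) = 0.959634

0.960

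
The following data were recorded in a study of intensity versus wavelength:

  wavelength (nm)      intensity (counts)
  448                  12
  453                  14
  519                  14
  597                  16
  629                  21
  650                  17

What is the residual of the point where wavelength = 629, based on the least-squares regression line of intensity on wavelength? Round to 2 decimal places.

n = 6, Σx = 3296, Σy = 94, Σxy = 52795, Σx² = 1849824
Sxx = Σx² − (Σx)²/n = 1849824 − 1810602.666667 = 39221.333333
Sxy = Σxy − (Σx)(Σy)/n = 52795 − 51637.333333 = 1157.666667
b = Sxy/Sxx = 1157.666667/39221.333333 = 0.029516
a = ȳ − b·x̄ = 15.666667 − 0.029516·549.333333 = -0.547593
ŷ(629) = -0.547593 + 0.029516·629 = 18.018128
residual = y − ŷ = 21 − 18.018128 = 2.981872

2.98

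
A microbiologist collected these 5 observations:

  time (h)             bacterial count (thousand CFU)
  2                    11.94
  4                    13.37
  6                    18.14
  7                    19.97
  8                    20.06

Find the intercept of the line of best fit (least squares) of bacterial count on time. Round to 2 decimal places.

8.39

n = 5, Σx = 27, Σy = 83.48, Σxy = 486.47, Σx² = 169
Sxx = Σx² − (Σx)²/n = 169 − 145.8 = 23.2
Sxy = Σxy − (Σx)(Σy)/n = 486.47 − 450.792 = 35.678
b = Sxy/Sxx = 35.678/23.2 = 1.537845
a = ȳ − b·x̄ = 16.696 − 1.537845·5.4 = 8.391638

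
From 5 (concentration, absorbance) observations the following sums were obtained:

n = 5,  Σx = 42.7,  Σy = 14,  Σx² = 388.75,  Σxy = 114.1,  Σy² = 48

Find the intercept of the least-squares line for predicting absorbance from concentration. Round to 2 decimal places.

4.74

Sxx = Σx² − (Σx)²/n = 388.75 − 364.658 = 24.092
Sxy = Σxy − (Σx)(Σy)/n = 114.1 − 119.56 = -5.46
b = Sxy/Sxx = -5.46/24.092 = -0.226631
a = ȳ − b·x̄ = 2.8 − (-0.226631)·8.54 = 4.735431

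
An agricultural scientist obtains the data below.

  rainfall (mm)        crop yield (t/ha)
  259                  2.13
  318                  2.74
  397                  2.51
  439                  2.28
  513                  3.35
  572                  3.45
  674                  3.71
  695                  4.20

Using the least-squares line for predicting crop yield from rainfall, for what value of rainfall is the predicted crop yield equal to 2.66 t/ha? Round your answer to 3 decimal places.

392.476

n = 8, Σx = 3867, Σy = 24.37, Σxy = 12531.87, Σx² = 2046189
Sxx = Σx² − (Σx)²/n = 2046189 − 1869211.125 = 176977.875
Sxy = Σxy − (Σx)(Σy)/n = 12531.87 − 11779.84875 = 752.02125
b = Sxy/Sxx = 752.02125/176977.875 = 0.004249
a = ȳ − b·x̄ = 3.04625 − 0.004249·483.375 = 0.992274
Set a + b·x = 2.66: x = (2.66 − 0.992274) / 0.004249 = 392.476366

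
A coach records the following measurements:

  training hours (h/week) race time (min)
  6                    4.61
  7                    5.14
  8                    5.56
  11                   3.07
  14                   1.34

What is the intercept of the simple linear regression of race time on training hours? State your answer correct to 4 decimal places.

8.4094

n = 5, Σx = 46, Σy = 19.72, Σxy = 160.65, Σx² = 466
Sxx = Σx² − (Σx)²/n = 466 − 423.2 = 42.8
Sxy = Σxy − (Σx)(Σy)/n = 160.65 − 181.424 = -20.774
b = Sxy/Sxx = -20.774/42.8 = -0.485374
a = ȳ − b·x̄ = 3.944 − (-0.485374)·9.2 = 8.409439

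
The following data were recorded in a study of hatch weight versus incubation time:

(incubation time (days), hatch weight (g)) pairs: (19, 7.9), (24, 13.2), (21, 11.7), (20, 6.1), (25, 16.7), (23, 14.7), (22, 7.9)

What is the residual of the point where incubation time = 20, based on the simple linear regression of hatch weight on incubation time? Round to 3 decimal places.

-1.957

n = 7, Σx = 154, Σy = 78.2, Σxy = 1764, Σx² = 3416
Sxx = Σx² − (Σx)²/n = 3416 − 3388 = 28
Sxy = Σxy − (Σx)(Σy)/n = 1764 − 1720.4 = 43.6
b = Sxy/Sxx = 43.6/28 = 1.557143
a = ȳ − b·x̄ = 11.171429 − 1.557143·22 = -23.085714
ŷ(20) = -23.085714 + 1.557143·20 = 8.057143
residual = y − ŷ = 6.1 − 8.057143 = -1.957143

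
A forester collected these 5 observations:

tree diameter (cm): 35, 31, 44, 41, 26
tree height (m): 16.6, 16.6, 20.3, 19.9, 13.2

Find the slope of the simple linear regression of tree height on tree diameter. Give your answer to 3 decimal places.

0.386

n = 5, Σx = 177, Σy = 86.6, Σxy = 3147.9, Σx² = 6479
Sxx = Σx² − (Σx)²/n = 6479 − 6265.8 = 213.2
Sxy = Σxy − (Σx)(Σy)/n = 3147.9 − 3065.64 = 82.26
b = Sxy/Sxx = 82.26/213.2 = 0.385835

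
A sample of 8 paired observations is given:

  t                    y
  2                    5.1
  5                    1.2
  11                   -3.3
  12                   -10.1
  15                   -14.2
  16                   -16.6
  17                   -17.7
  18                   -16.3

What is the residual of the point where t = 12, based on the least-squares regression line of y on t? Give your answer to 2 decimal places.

-1.11

n = 8, Σx = 96, Σy = -71.9, Σxy = -1214.2, Σx² = 1388
Sxx = Σx² − (Σx)²/n = 1388 − 1152 = 236
Sxy = Σxy − (Σx)(Σy)/n = -1214.2 − (-862.8) = -351.4
b = Sxy/Sxx = -351.4/236 = -1.488983
a = ȳ − b·x̄ = -8.9875 − (-1.488983)·12 = 8.880297
ŷ(12) = 8.880297 + (-1.488983)·12 = -8.9875
residual = y − ŷ = -10.1 − (-8.9875) = -1.1125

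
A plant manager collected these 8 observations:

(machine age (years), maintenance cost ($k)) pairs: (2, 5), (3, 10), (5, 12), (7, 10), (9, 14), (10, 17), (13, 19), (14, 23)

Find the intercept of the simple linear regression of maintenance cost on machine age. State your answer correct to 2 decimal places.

n = 8, Σx = 63, Σy = 110, Σxy = 1035, Σx² = 633
Sxx = Σx² − (Σx)²/n = 633 − 496.125 = 136.875
Sxy = Σxy − (Σx)(Σy)/n = 1035 − 866.25 = 168.75
b = Sxy/Sxx = 168.75/136.875 = 1.232877
a = ȳ − b·x̄ = 13.75 − 1.232877·7.875 = 4.041096

4.04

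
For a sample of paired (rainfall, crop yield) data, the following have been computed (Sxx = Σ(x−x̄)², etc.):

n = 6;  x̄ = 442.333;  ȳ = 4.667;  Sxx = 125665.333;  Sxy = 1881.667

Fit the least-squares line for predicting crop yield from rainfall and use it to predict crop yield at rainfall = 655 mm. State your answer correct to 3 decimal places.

7.851

b = Sxy/Sxx = 1881.667/125665.333 = 0.014974
a = ȳ − b·x̄ = 4.667 − 0.014974·442.333 = -1.956333
ŷ(655) = a + b·655 = -1.956333 + 0.014974·655 = 7.851398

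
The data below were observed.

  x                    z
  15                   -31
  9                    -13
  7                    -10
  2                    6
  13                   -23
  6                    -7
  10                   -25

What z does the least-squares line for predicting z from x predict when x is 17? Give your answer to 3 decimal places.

n = 7, Σx = 62, Σy = -103, Σxy = -1231, Σx² = 664
Sxx = Σx² − (Σx)²/n = 664 − 549.142857 = 114.857143
Sxy = Σxy − (Σx)(Σy)/n = -1231 − (-912.285714) = -318.714286
b = Sxy/Sxx = -318.714286/114.857143 = -2.774876
a = ȳ − b·x̄ = -14.714286 − (-2.774876)·8.857143 = 9.863184
ŷ(17) = a + b·17 = 9.863184 + (-2.774876)·17 = -37.309701

-37.310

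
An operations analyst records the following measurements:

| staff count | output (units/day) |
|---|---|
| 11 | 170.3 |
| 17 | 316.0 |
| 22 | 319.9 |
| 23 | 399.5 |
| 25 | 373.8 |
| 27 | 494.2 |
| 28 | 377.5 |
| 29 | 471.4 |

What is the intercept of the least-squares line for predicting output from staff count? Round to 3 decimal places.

25.036

n = 8, Σx = 182, Σy = 2922.6, Σxy = 70400.6, Σx² = 4402
Sxx = Σx² − (Σx)²/n = 4402 − 4140.5 = 261.5
Sxy = Σxy − (Σx)(Σy)/n = 70400.6 − 66489.15 = 3911.45
b = Sxy/Sxx = 3911.45/261.5 = 14.957744
a = ȳ − b·x̄ = 365.325 − 14.957744·22.75 = 25.036329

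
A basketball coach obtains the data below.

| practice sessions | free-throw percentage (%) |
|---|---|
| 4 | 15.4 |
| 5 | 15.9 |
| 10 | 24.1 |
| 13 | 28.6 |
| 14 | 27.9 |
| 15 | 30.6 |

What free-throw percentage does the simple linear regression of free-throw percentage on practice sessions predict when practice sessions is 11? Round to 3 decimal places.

n = 6, Σx = 61, Σy = 142.5, Σxy = 1603.5, Σx² = 731
Sxx = Σx² − (Σx)²/n = 731 − 620.166667 = 110.833333
Sxy = Σxy − (Σx)(Σy)/n = 1603.5 − 1448.75 = 154.75
b = Sxy/Sxx = 154.75/110.833333 = 1.396241
a = ȳ − b·x̄ = 23.75 − 1.396241·10.166667 = 9.554887
ŷ(11) = a + b·11 = 9.554887 + 1.396241·11 = 24.913534

24.914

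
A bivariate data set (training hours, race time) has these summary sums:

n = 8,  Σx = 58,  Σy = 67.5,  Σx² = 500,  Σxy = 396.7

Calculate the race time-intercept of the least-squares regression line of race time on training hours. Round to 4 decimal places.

Sxx = Σx² − (Σx)²/n = 500 − 420.5 = 79.5
Sxy = Σxy − (Σx)(Σy)/n = 396.7 − 489.375 = -92.675
b = Sxy/Sxx = -92.675/79.5 = -1.165723
a = ȳ − b·x̄ = 8.4375 − (-1.165723)·7.25 = 16.888994

16.8890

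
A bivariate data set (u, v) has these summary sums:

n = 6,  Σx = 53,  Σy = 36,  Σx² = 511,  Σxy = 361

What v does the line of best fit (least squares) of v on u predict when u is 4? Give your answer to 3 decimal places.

Sxx = Σx² − (Σx)²/n = 511 − 468.166667 = 42.833333
Sxy = Σxy − (Σx)(Σy)/n = 361 − 318 = 43
b = Sxy/Sxx = 43/42.833333 = 1.003891
a = ȳ − b·x̄ = 6 − 1.003891·8.833333 = -2.867704
ŷ(4) = a + b·4 = -2.867704 + 1.003891·4 = 1.147860

1.148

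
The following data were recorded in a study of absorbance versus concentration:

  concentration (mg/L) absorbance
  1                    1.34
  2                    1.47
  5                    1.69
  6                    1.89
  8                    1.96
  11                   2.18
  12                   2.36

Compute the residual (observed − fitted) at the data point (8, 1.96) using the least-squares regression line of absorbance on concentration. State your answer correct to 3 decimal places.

n = 7, Σx = 45, Σy = 12.89, Σxy = 92.05, Σx² = 395
Sxx = Σx² − (Σx)²/n = 395 − 289.285714 = 105.714286
Sxy = Σxy − (Σx)(Σy)/n = 92.05 − 82.864286 = 9.185714
b = Sxy/Sxx = 9.185714/105.714286 = 0.086892
a = ȳ − b·x̄ = 1.841429 − 0.086892·6.428571 = 1.282838
ŷ(8) = 1.282838 + 0.086892·8 = 1.977973
residual = y − ŷ = 1.96 − 1.977973 = -0.017973

-0.018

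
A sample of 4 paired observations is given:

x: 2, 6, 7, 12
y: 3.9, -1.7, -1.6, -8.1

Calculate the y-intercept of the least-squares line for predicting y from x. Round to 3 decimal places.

n = 4, Σx = 27, Σy = -7.5, Σxy = -110.8, Σx² = 233
Sxx = Σx² − (Σx)²/n = 233 − 182.25 = 50.75
Sxy = Σxy − (Σx)(Σy)/n = -110.8 − (-50.625) = -60.175
b = Sxy/Sxx = -60.175/50.75 = -1.185714
a = ȳ − b·x̄ = -1.875 − (-1.185714)·6.75 = 6.128571

6.129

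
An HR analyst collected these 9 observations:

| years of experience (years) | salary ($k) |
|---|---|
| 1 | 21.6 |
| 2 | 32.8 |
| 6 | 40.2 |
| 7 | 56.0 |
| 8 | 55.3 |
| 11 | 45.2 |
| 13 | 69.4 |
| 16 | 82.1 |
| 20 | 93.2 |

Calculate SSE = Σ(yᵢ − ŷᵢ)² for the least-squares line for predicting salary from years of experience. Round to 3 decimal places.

410.049

n = 9, Σx = 84, Σy = 495.8, Σxy = 5739.8, Σx² = 1100, Σy² = 31638.58
Sxx = Σx² − (Σx)²/n = 1100 − 784 = 316
Sxy = Σxy − (Σx)(Σy)/n = 5739.8 − 4627.466667 = 1112.333333
Syy = Σy² − (Σy)²/n = 31638.58 − 27313.071111 = 4325.508889
b = Sxy/Sxx = 1112.333333/316 = 3.520042
SSE = Syy − b·Sxy = 4325.508889 − 3.520042·1112.333333 = 410.048622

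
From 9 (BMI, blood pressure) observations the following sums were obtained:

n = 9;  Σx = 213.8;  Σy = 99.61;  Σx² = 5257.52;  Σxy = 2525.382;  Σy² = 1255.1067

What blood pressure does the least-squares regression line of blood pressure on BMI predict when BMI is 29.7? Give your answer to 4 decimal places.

Sxx = Σx² − (Σx)²/n = 5257.52 − 5078.937778 = 178.582222
Sxy = Σxy − (Σx)(Σy)/n = 2525.382 − 2366.290889 = 159.091111
b = Sxy/Sxx = 159.091111/178.582222 = 0.890856
a = ȳ − b·x̄ = 11.067778 − 0.890856·23.755556 = -10.095010
ŷ(29.7) = a + b·29.7 = -10.095010 + 0.890856·29.7 = 16.363424

16.3634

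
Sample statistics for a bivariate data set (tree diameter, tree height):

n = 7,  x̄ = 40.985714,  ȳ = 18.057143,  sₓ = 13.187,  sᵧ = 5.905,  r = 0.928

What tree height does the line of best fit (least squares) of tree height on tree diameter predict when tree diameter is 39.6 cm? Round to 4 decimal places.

b = r · sᵧ/sₓ = 0.928 · 5.905/13.187 = 0.415549
a = ȳ − b·x̄ = 18.057143 − 0.415549·40.985714 = 1.025585
ŷ(39.6) = a + b·39.6 = 1.025585 + 0.415549·39.6 = 17.481311

17.4813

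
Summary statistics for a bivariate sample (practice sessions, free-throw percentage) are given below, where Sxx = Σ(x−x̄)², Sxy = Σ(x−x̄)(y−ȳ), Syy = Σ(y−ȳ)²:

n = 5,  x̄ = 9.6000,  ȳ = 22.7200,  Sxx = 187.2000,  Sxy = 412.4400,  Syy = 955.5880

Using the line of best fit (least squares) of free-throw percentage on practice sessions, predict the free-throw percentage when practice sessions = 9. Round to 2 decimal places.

21.40

b = Sxy/Sxx = 412.44/187.2 = 2.203205
a = ȳ − b·x̄ = 22.72 − 2.203205·9.6 = 1.569231
ŷ(9) = a + b·9 = 1.569231 + 2.203205·9 = 21.398077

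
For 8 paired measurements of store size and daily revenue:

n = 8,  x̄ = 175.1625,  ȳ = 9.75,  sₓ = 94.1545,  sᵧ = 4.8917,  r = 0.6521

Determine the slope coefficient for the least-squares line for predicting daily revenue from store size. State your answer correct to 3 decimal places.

0.034

b = r · sᵧ/sₓ = 0.6521 · 4.8917/94.1545 = 0.033879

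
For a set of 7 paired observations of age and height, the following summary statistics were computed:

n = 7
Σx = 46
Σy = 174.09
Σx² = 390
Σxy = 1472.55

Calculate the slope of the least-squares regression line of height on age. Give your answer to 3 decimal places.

3.745

Sxx = Σx² − (Σx)²/n = 390 − 302.285714 = 87.714286
Sxy = Σxy − (Σx)(Σy)/n = 1472.55 − 1144.02 = 328.53
b = Sxy/Sxx = 328.53/87.714286 = 3.745456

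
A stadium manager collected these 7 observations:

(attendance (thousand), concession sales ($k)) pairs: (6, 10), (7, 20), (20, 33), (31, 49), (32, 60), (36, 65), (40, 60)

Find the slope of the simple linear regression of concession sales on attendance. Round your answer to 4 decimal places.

n = 7, Σx = 172, Σy = 297, Σxy = 9039, Σx² = 5366
Sxx = Σx² − (Σx)²/n = 5366 − 4226.285714 = 1139.714286
Sxy = Σxy − (Σx)(Σy)/n = 9039 − 7297.714286 = 1741.285714
b = Sxy/Sxx = 1741.285714/1139.714286 = 1.527827

1.5278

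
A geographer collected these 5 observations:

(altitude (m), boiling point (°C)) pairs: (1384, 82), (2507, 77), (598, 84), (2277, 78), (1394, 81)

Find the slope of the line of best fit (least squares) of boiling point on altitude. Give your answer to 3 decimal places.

-0.004

n = 5, Σx = 8160, Σy = 402, Σxy = 647279, Σx² = 15686074
Sxx = Σx² − (Σx)²/n = 15686074 − 13317120 = 2368954
Sxy = Σxy − (Σx)(Σy)/n = 647279 − 656064 = -8785
b = Sxy/Sxx = -8785/2368954 = -0.003708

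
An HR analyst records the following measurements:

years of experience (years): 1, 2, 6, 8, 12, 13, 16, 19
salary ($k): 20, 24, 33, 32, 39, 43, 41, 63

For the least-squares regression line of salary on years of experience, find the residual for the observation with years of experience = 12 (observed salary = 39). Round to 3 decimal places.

-2.422

n = 8, Σx = 77, Σy = 295, Σxy = 3402, Σx² = 1035
Sxx = Σx² − (Σx)²/n = 1035 − 741.125 = 293.875
Sxy = Σxy − (Σx)(Σy)/n = 3402 − 2839.375 = 562.625
b = Sxy/Sxx = 562.625/293.875 = 1.914504
a = ȳ − b·x̄ = 36.875 − 1.914504·9.625 = 18.447895
ŷ(12) = 18.447895 + 1.914504·12 = 41.421948
residual = y − ŷ = 39 − 41.421948 = -2.421948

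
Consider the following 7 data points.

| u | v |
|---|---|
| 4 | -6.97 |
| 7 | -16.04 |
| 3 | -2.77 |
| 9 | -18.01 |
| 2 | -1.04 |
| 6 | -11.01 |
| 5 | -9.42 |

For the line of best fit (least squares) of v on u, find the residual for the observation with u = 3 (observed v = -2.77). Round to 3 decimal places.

1.009

n = 7, Σx = 36, Σy = -65.26, Σxy = -425.8, Σx² = 220
Sxx = Σx² − (Σx)²/n = 220 − 185.142857 = 34.857143
Sxy = Σxy − (Σx)(Σy)/n = -425.8 − (-335.622857) = -90.177143
b = Sxy/Sxx = -90.177143/34.857143 = -2.587049
a = ȳ − b·x̄ = -9.322857 − (-2.587049)·5.142857 = 3.981967
ŷ(3) = 3.981967 + (-2.587049)·3 = -3.779180
residual = y − ŷ = -2.77 − (-3.779180) = 1.009180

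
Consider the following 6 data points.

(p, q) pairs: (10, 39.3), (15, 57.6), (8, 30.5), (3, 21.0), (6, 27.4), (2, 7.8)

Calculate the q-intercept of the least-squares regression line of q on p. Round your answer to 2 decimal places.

5.32

n = 6, Σx = 44, Σy = 183.6, Σxy = 1744, Σx² = 438
Sxx = Σx² − (Σx)²/n = 438 − 322.666667 = 115.333333
Sxy = Σxy − (Σx)(Σy)/n = 1744 − 1346.4 = 397.6
b = Sxy/Sxx = 397.6/115.333333 = 3.447399
a = ȳ − b·x̄ = 30.6 − 3.447399·7.333333 = 5.319075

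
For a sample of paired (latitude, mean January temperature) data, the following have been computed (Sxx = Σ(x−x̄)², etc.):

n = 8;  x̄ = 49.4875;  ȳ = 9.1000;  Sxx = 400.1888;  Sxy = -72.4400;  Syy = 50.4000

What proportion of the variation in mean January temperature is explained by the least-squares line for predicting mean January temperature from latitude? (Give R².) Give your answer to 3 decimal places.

R² = Sxy²/(Sxx·Syy) = (-72.44)²/(400.1888·50.4) = 0.260173

0.260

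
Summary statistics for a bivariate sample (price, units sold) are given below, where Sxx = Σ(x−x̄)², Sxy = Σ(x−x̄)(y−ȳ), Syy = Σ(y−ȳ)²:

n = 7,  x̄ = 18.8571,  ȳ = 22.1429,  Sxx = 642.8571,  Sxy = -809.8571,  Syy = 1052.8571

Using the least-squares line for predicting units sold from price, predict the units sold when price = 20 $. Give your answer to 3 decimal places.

b = Sxy/Sxx = -809.8571/642.8571 = -1.259778
a = ȳ − b·x̄ = 22.1429 − (-1.259778)·18.8571 = 45.898656
ŷ(20) = a + b·20 = 45.898656 + (-1.259778)·20 = 20.703100

20.703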